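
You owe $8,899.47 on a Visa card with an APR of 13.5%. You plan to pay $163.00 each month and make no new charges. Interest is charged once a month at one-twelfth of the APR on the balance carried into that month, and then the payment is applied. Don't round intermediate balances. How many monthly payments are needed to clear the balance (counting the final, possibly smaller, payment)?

86 months

Monthly rate r = 13.5%/12 = 1.125% = 0.01125.
Recurrence: B ← B·(1+r) − $163.00.
Month 1: interest $100.12; balance after payment $8,836.59.
Month 2: interest $99.41; balance after payment $8,773.00.
Closed form: n = −ln(1 − rB₀/P)/ln(1+r) = −ln(0.38577)/ln(1.01125) ≈ 85.143, so the balance reaches zero during payment 86.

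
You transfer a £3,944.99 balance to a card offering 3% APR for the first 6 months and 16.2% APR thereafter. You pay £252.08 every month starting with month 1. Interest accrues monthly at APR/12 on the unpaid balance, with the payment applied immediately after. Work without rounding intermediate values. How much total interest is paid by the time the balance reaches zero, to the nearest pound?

Promo months 1–6 at r₀ = 3%/12 = 0.0025; months 7+ at r₁ = 16.2%/12 = 0.0135.
After month 6: iterate B ← B·(1+r₀) − £252.08 for 6 months → £2,482.57.
Then at r₁ with £252.08/mo: n₂ = −ln(1 − r₁·B/P)/ln(1+r₁) ≈ 10.64 → 11 more payments.
Total paid = 16·£252.08 + £161.40 = £4,194.68; interest = £4,194.68 − £3,944.99 = £249.69.

£250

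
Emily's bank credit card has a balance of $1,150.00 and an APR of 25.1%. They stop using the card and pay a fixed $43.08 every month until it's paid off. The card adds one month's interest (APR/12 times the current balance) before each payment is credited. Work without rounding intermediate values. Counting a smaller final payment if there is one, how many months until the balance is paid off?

40 payments

Monthly rate r = 25.1%/12 = 2.09167% = 0.0209167.
Recurrence: B ← B·(1+r) − $43.08.
Month 1: interest $24.05; balance after payment $1,130.97.
Month 2: interest $23.66; balance after payment $1,111.55.
Closed form: n = −ln(1 − rB₀/P)/ln(1+r) = −ln(0.44164)/ln(1.02092) ≈ 39.479, so the balance reaches zero during payment 40.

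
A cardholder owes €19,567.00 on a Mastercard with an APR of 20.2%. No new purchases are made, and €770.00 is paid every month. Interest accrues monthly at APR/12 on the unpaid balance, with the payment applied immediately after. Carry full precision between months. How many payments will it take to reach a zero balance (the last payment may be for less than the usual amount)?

Monthly rate r = 20.2%/12 = 1.68333% = 0.0168333.
Recurrence: B ← B·(1+r) − €770.00.
Month 1: interest €329.38; balance after payment €19,126.38.
Month 2: interest €321.96; balance after payment €18,678.34.
Closed form: n = −ln(1 − rB₀/P)/ln(1+r) = −ln(0.57224)/ln(1.01683) ≈ 33.439, so the balance reaches zero during payment 34.

34 months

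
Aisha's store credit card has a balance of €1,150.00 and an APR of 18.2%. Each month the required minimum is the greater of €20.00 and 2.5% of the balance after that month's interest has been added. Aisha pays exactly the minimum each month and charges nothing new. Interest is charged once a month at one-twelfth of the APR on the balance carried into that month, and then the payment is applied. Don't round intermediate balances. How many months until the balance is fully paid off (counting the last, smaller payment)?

Monthly rate r = 18.2%/12 = 1.51667% = 0.0151667.
While 2.5% of the post-interest balance exceeds €20.00, each month B ← (B·(1+r))·(1 − 0.025), i.e. B shrinks by the factor (1+r)·0.975 = 0.98979.
This holds for months 1–37. Entering month 38 the balance is €786.59; 2.5% of the post-interest balance is now below €20.00, so the flat €20.00 minimum applies from here.
From month 38 a fixed €20.00 at rate r clears €786.59 in 61 more payments. Total: 37 + 61 = 98 months.

98 months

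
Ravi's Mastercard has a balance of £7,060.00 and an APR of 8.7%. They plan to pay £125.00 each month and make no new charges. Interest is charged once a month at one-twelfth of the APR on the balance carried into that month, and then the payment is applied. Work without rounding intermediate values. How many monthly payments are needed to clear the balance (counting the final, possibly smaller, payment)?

73 payments

Monthly rate r = 8.7%/12 = 0.725% = 0.00725.
Recurrence: B ← B·(1+r) − £125.00.
Month 1: interest £51.18; balance after payment £6,986.19.
Month 2: interest £50.65; balance after payment £6,911.83.
Closed form: n = −ln(1 − rB₀/P)/ln(1+r) = −ln(0.59052)/ln(1.00725) ≈ 72.918, so the balance reaches zero during payment 73.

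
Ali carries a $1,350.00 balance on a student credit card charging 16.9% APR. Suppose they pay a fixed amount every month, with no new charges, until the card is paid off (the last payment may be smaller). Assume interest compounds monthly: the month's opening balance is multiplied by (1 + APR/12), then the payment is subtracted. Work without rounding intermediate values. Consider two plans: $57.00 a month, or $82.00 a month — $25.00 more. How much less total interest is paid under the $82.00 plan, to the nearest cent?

$107.20

Monthly rate r = 16.9%/12 = 1.40833% = 0.0140833.
At $57.00/mo: n = ⌈−ln(1 − rB₀/P)/ln(1+r)⌉ = 30 payments (last $0.93); total interest = total paid − $1,350.00 = $303.93.
At $82.00/mo: 19 payments (last $70.73); total interest $196.73.
Interest saved = $303.93 − $196.73 = $107.20.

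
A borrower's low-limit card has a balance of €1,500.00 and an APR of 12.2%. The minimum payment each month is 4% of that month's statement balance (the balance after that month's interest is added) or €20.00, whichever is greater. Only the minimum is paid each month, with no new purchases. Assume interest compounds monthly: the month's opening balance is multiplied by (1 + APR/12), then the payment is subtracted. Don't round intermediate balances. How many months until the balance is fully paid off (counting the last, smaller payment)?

Monthly rate r = 12.2%/12 = 1.01667% = 0.0101667.
While 4% of the post-interest balance exceeds €20.00, each month B ← (B·(1+r))·(1 − 0.04), i.e. B shrinks by the factor (1+r)·0.96 = 0.96976.
This holds for months 1–37. Entering month 38 the balance is €481.58; 4% of the post-interest balance is now below €20.00, so the flat €20.00 minimum applies from here.
From month 38 a fixed €20.00 at rate r clears €481.58 in 28 more payments. Total: 37 + 28 = 65 months.

65 months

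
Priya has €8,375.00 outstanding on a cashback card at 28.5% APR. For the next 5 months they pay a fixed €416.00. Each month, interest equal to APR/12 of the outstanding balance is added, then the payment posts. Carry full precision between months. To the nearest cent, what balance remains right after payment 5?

Monthly rate r = 28.5%/12 = 2.375% = 0.02375.
Each month: B ← B·(1+r) − €416.00.
Month 1: interest €198.91; balance after payment €8,157.91.
Month 2: interest €193.75; balance after payment €7,935.66.
Month 3: interest €188.47; balance after payment €7,708.13.
Month 4: interest €183.07; balance after payment €7,475.20.
Month 5: interest €177.54; balance after payment €7,236.73.

€7,236.73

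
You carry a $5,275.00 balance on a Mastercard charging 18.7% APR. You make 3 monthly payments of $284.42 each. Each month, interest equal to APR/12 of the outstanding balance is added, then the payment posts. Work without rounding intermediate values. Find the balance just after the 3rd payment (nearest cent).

Monthly rate r = 18.7%/12 = 1.55833% = 0.0155833.
Each month: B ← B·(1+r) − $284.42.
Month 1: interest $82.20; balance after payment $5,072.78.
Month 2: interest $79.05; balance after payment $4,867.41.
Month 3: interest $75.85; balance after payment $4,658.84.

$4,658.84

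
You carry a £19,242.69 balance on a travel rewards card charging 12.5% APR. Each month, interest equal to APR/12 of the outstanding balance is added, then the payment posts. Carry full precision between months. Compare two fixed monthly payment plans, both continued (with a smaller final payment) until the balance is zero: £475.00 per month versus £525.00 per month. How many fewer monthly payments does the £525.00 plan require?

Monthly rate r = 12.5%/12 = 1.04167% = 0.0104167.
At £475.00/mo: n = ⌈−ln(1 − rB₀/P)/ln(1+r)⌉ = 53 payments (last £426.38); total interest = total paid − £19,242.69 = £5,883.69.
At £525.00/mo: 47 payments (last £216.18); total interest £5,123.49.
Payments saved = 53 − 47 = 6.

6 fewer payments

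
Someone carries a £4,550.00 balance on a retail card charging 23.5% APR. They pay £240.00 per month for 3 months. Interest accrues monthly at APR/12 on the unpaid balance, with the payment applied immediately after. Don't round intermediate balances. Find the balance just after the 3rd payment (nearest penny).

£4,088.39

Monthly rate r = 23.5%/12 = 1.95833% = 0.0195833.
Each month: B ← B·(1+r) − £240.00.
Month 1: interest £89.10; balance after payment £4,399.10.
Month 2: interest £86.15; balance after payment £4,245.25.
Month 3: interest £83.14; balance after payment £4,088.39.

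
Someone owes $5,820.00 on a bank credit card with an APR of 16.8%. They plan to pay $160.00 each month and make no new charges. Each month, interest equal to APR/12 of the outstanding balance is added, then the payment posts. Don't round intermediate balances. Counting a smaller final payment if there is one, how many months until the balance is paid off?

52 payments

Monthly rate r = 16.8%/12 = 1.4% = 0.014.
Recurrence: B ← B·(1+r) − $160.00.
Month 1: interest $81.48; balance after payment $5,741.48.
Month 2: interest $80.38; balance after payment $5,661.86.
Closed form: n = −ln(1 − rB₀/P)/ln(1+r) = −ln(0.49075)/ln(1.014) ≈ 51.199, so the balance reaches zero during payment 52.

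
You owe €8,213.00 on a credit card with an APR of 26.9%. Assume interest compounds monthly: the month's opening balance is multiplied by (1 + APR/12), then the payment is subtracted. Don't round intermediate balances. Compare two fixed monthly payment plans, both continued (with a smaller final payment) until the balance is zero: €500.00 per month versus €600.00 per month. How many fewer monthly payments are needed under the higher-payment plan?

Monthly rate r = 26.9%/12 = 2.24167% = 0.0224167.
At €500.00/mo: n = ⌈−ln(1 − rB₀/P)/ln(1+r)⌉ = 21 payments (last €358.07); total interest = total paid − €8,213.00 = €2,145.07.
At €600.00/mo: 17 payments (last €320.98); total interest €1,707.98.
Payments saved = 21 − 17 = 4.

4 fewer payments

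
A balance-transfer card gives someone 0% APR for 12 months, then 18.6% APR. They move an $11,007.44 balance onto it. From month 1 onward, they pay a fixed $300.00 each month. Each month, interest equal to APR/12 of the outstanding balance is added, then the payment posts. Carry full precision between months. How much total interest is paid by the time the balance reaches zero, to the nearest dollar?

$2,003

Promo months 1–12 at r₀ = 0%/12 = 0; months 13+ at r₁ = 18.6%/12 = 0.0155.
After month 12 (no interest yet): B = $11,007.44 − 12·$300.00 = $7,407.44.
Then at r₁ with $300.00/mo: n₂ = −ln(1 − r₁·B/P)/ln(1+r₁) ≈ 31.37 → 32 more payments.
Total paid = 43·$300.00 + $110.05 = $13,010.05; interest = $13,010.05 − $11,007.44 = $2,002.61.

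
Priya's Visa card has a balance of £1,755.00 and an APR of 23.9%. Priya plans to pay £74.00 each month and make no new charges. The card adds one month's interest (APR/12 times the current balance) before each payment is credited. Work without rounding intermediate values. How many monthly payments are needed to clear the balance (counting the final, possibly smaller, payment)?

Monthly rate r = 23.9%/12 = 1.99167% = 0.0199167.
Recurrence: B ← B·(1+r) − £74.00.
Month 1: interest £34.95; balance after payment £1,715.95.
Month 2: interest £34.18; balance after payment £1,676.13.
Closed form: n = −ln(1 − rB₀/P)/ln(1+r) = −ln(0.52765)/ln(1.01992) ≈ 32.418, so the balance reaches zero during payment 33.

33 payments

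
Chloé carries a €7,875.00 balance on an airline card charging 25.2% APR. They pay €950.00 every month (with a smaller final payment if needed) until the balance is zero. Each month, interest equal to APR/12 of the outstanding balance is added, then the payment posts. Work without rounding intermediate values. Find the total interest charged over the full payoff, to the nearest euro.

Monthly rate r = 25.2%/12 = 2.1% = 0.021.
Payoff takes n = ⌈−ln(1 − rB₀/P)/ln(1+r)⌉ = ⌈9.203⌉ = 10 payments; the last is €194.19.
Total paid = 9·€950.00 + €194.19 = €8,744.19.
Total interest = total paid − principal = €8,744.19 − €7,875.00 = €869.19.

€869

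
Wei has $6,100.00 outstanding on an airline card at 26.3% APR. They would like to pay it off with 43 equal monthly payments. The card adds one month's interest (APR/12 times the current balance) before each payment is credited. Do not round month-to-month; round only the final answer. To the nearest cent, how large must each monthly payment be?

Monthly rate r = 26.3%/12 = 2.19167% = 0.0219167.
Level-payment amortization: P = B₀·r / (1 − (1+r)^(−n)) = 6100.00·0.0219167 / (1 − 1.02192^(−43)).
Denominator 1 − (1+r)^(−43) = 0.606328237.
P = 133.692 / 0.606328237 ≈ 220.49.

$220.49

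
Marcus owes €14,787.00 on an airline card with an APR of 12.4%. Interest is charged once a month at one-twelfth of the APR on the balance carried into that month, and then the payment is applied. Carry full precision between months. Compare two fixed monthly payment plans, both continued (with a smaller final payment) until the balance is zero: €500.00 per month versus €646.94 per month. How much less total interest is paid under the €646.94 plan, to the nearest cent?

€782.69

Monthly rate r = 12.4%/12 = 1.03333% = 0.0103333.
At €500.00/mo: n = ⌈−ln(1 − rB₀/P)/ln(1+r)⌉ = 36 payments (last €238.64); total interest = total paid − €14,787.00 = €2,951.64.
At €646.94/mo: 27 payments (last €135.51); total interest €2,168.95.
Interest saved = €2,951.64 − €2,168.95 = €782.69.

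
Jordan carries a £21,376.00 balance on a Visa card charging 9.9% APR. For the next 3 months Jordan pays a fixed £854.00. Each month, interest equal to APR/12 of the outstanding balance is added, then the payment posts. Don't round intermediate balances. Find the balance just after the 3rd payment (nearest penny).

Monthly rate r = 9.9%/12 = 0.825% = 0.00825.
Each month: B ← B·(1+r) − £854.00.
Month 1: interest £176.35; balance after payment £20,698.35.
Month 2: interest £170.76; balance after payment £20,015.11.
Month 3: interest £165.12; balance after payment £19,326.24.

£19,326.24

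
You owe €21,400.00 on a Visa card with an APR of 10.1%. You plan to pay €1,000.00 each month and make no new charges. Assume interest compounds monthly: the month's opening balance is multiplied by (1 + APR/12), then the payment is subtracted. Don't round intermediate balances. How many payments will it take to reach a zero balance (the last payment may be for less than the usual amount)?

24 months

Monthly rate r = 10.1%/12 = 0.841667% = 0.00841667.
Recurrence: B ← B·(1+r) − €1,000.00.
Month 1: interest €180.12; balance after payment €20,580.12.
Month 2: interest €173.22; balance after payment €19,753.33.
Closed form: n = −ln(1 − rB₀/P)/ln(1+r) = −ln(0.81988)/ln(1.00842) ≈ 23.694, so the balance reaches zero during payment 24.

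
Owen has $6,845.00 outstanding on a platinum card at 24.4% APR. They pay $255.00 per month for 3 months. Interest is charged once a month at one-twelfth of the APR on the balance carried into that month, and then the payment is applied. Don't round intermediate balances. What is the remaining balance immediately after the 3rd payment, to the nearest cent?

$6,490.43

Monthly rate r = 24.4%/12 = 2.03333% = 0.0203333.
Each month: B ← B·(1+r) − $255.00.
Month 1: interest $139.18; balance after payment $6,729.18.
Month 2: interest $136.83; balance after payment $6,611.01.
Month 3: interest $134.42; balance after payment $6,490.43.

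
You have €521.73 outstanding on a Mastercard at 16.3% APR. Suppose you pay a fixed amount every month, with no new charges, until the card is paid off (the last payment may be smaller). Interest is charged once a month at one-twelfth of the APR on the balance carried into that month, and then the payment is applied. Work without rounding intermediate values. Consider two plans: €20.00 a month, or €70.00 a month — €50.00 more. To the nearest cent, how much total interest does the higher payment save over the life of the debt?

Monthly rate r = 16.3%/12 = 1.35833% = 0.0135833.
At €20.00/mo: n = ⌈−ln(1 − rB₀/P)/ln(1+r)⌉ = 33 payments (last €8.55); total interest = total paid − €521.73 = €126.82.
At €70.00/mo: 8 payments (last €63.84); total interest €32.11.
Interest saved = €126.82 − €32.11 = €94.71.

€94.71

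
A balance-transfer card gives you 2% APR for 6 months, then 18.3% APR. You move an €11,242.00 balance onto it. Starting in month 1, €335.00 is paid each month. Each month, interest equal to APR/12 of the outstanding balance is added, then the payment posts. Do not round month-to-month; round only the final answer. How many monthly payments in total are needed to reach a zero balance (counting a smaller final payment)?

Promo months 1–6 at r₀ = 2%/12 = 0.00166667; months 7+ at r₁ = 18.3%/12 = 0.01525.
After month 6: iterate B ← B·(1+r₀) − €335.00 for 6 months → €9,336.50.
Then at r₁ with €335.00/mo: n₂ = −ln(1 − r₁·B/P)/ln(1+r₁) ≈ 36.57 → 37 more payments.

43 payments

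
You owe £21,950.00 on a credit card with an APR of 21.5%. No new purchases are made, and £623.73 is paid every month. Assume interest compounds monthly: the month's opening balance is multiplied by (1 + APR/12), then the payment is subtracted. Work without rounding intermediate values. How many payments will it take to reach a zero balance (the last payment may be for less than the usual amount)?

Monthly rate r = 21.5%/12 = 1.79167% = 0.0179167.
Recurrence: B ← B·(1+r) − £623.73.
Month 1: interest £393.27; balance after payment £21,719.54.
Month 2: interest £389.14; balance after payment £21,484.95.
Closed form: n = −ln(1 − rB₀/P)/ln(1+r) = −ln(0.36949)/ln(1.01792) ≈ 56.067, so the balance reaches zero during payment 57.

57 months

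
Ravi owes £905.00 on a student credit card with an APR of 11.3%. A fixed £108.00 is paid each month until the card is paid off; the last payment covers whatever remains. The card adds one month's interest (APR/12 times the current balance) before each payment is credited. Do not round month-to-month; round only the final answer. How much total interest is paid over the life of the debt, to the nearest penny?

£42.22

Monthly rate r = 11.3%/12 = 0.941667% = 0.00941667.
Payoff takes n = ⌈−ln(1 − rB₀/P)/ln(1+r)⌉ = ⌈8.770⌉ = 9 payments; the last is £83.22.
Total paid = 8·£108.00 + £83.22 = £947.22.
Total interest = total paid − principal = £947.22 − £905.00 = £42.22.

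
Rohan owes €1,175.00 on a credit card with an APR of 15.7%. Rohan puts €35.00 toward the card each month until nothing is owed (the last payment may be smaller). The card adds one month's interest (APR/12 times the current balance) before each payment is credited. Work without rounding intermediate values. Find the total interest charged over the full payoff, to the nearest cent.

€382.57

Monthly rate r = 15.7%/12 = 1.30833% = 0.0130833.
Payoff takes n = ⌈−ln(1 − rB₀/P)/ln(1+r)⌉ = ⌈44.500⌉ = 45 payments; the last is €17.57.
Total paid = 44·€35.00 + €17.57 = €1,557.57.
Total interest = total paid − principal = €1,557.57 − €1,175.00 = €382.57.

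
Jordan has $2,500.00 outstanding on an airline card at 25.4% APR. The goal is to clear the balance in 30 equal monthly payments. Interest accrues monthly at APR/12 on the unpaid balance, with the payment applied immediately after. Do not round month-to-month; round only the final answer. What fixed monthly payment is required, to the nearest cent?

Monthly rate r = 25.4%/12 = 2.11667% = 0.0211667.
Level-payment amortization: P = B₀·r / (1 − (1+r)^(−n)) = 2500.00·0.0211667 / (1 − 1.02117^(−30)).
Denominator 1 − (1+r)^(−30) = 0.466540932.
P = 52.9167 / 0.466540932 ≈ 113.42.

$113.42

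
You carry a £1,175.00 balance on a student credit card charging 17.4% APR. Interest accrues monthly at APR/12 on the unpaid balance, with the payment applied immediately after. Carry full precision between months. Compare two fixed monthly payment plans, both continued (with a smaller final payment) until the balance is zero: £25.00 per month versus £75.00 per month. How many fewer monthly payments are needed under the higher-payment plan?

Monthly rate r = 17.4%/12 = 1.45% = 0.0145.
At £25.00/mo: n = ⌈−ln(1 − rB₀/P)/ln(1+r)⌉ = 80 payments (last £11.96); total interest = total paid − £1,175.00 = £811.96.
At £75.00/mo: 18 payments (last £67.58); total interest £167.58.
Payments saved = 80 − 18 = 62.

62 fewer payments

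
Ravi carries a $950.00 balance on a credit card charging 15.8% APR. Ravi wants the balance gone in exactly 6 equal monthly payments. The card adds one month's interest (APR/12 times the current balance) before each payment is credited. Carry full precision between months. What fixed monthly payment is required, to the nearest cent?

$165.71

Monthly rate r = 15.8%/12 = 1.31667% = 0.0131667.
Level-payment amortization: P = B₀·r / (1 − (1+r)^(−n)) = 950.00·0.0131667 / (1 − 1.01317^(−6)).
Denominator 1 − (1+r)^(−6) = 0.0754835521.
P = 12.5083 / 0.0754835521 ≈ 165.71.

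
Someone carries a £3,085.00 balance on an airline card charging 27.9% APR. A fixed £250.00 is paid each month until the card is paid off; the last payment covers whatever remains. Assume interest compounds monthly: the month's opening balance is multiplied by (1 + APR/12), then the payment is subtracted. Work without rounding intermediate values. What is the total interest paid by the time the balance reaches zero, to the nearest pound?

Monthly rate r = 27.9%/12 = 2.325% = 0.02325.
Payoff takes n = ⌈−ln(1 − rB₀/P)/ln(1+r)⌉ = ⌈14.712⌉ = 15 payments; the last is £178.61.
Total paid = 14·£250.00 + £178.61 = £3,678.61.
Total interest = total paid − principal = £3,678.61 − £3,085.00 = £593.61.

£594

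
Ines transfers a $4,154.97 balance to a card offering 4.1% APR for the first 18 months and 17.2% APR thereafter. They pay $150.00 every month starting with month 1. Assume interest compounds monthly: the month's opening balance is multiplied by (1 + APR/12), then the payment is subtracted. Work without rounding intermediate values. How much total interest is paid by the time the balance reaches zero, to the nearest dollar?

$339

Promo months 1–18 at r₀ = 4.1%/12 = 0.00341667; months 19+ at r₁ = 17.2%/12 = 0.0143333.
After month 18: iterate B ← B·(1+r₀) − $150.00 for 18 months → $1,638.20.
Then at r₁ with $150.00/mo: n₂ = −ln(1 − r₁·B/P)/ln(1+r₁) ≈ 11.96 → 12 more payments.
Total paid = 29·$150.00 + $144.37 = $4,494.37; interest = $4,494.37 − $4,154.97 = $339.40.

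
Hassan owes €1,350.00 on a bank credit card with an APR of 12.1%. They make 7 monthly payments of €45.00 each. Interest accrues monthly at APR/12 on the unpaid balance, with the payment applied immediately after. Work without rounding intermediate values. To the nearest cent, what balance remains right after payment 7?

Monthly rate r = 12.1%/12 = 1.00833% = 0.0100833.
Each month: B ← B·(1+r) − €45.00.
Month 1: interest €13.61; balance after payment €1,318.61.
Month 2: interest €13.30; balance after payment €1,286.91.
Month 3: interest €12.98; balance after payment €1,254.88.
Month 4: interest €12.65; balance after payment €1,222.54.
Month 5: interest €12.33; balance after payment €1,189.87.
Month 6: interest €12.00; balance after payment €1,156.86.
Month 7: interest €11.67; balance after payment €1,123.53.

€1,123.53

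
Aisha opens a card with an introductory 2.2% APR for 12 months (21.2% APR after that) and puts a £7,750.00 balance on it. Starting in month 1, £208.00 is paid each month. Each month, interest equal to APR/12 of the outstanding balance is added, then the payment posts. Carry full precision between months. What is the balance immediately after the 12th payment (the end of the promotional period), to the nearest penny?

Promo months 1–12 at r₀ = 2.2%/12 = 0.00183333; months 13+ at r₁ = 21.2%/12 = 0.0176667.
After month 12: iterate B ← B·(1+r₀) − £208.00 for 12 months → £5,400.91.

£5,400.91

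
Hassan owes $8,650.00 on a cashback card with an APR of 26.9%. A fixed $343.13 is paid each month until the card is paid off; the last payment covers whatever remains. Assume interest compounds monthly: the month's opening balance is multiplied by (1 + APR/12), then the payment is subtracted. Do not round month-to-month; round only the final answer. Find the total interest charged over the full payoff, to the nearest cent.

Monthly rate r = 26.9%/12 = 2.24167% = 0.0224167.
Payoff takes n = ⌈−ln(1 − rB₀/P)/ln(1+r)⌉ = ⌈37.559⌉ = 38 payments; the last is $192.73.
Total paid = 37·$343.13 + $192.73 = $12,888.54.
Total interest = total paid − principal = $12,888.54 − $8,650.00 = $4,238.54.

$4,238.54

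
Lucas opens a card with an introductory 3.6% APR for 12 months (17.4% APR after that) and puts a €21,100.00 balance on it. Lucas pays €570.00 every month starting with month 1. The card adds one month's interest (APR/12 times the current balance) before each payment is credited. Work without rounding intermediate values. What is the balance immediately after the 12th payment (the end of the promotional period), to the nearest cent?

Promo months 1–12 at r₀ = 3.6%/12 = 0.003; months 13+ at r₁ = 17.4%/12 = 0.0145.
After month 12: iterate B ← B·(1+r₀) − €570.00 for 12 months → €14,918.26.

€14,918.26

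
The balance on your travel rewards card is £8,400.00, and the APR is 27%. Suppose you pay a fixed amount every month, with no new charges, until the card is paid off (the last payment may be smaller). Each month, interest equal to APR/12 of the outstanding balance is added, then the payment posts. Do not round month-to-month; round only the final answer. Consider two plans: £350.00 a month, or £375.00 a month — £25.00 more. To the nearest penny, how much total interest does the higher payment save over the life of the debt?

£396.73

Monthly rate r = 27%/12 = 2.25% = 0.0225.
At £350.00/mo: n = ⌈−ln(1 − rB₀/P)/ln(1+r)⌉ = 35 payments (last £315.08); total interest = total paid − £8,400.00 = £3,815.08.
At £375.00/mo: 32 payments (last £193.35); total interest £3,418.35.
Interest saved = £3,815.08 − £3,418.35 = £396.73.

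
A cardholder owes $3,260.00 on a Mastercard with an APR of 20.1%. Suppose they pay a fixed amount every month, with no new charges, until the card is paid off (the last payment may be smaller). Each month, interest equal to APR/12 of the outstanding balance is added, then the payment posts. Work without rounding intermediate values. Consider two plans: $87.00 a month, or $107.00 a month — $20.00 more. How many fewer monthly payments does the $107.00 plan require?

Monthly rate r = 20.1%/12 = 1.675% = 0.01675.
At $87.00/mo: n = ⌈−ln(1 − rB₀/P)/ln(1+r)⌉ = 60 payments (last $41.24); total interest = total paid − $3,260.00 = $1,914.24.
At $107.00/mo: 43 payments (last $105.30); total interest $1,339.30.
Payments saved = 60 − 43 = 17.

17 fewer payments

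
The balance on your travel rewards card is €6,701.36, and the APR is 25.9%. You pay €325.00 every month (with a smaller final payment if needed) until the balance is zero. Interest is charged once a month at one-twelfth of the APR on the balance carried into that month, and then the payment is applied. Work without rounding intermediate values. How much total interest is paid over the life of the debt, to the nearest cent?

€2,261.80

Monthly rate r = 25.9%/12 = 2.15833% = 0.0215833.
Payoff takes n = ⌈−ln(1 − rB₀/P)/ln(1+r)⌉ = ⌈27.576⌉ = 28 payments; the last is €188.16.
Total paid = 27·€325.00 + €188.16 = €8,963.16.
Total interest = total paid − principal = €8,963.16 − €6,701.36 = €2,261.80.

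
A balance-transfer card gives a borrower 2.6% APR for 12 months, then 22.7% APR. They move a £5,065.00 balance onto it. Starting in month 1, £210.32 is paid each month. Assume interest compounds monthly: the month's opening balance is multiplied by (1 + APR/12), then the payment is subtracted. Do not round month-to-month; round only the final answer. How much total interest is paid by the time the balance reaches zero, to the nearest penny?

Promo months 1–12 at r₀ = 2.6%/12 = 0.00216667; months 13+ at r₁ = 22.7%/12 = 0.0189167.
After month 12: iterate B ← B·(1+r₀) − £210.32 for 12 months → £2,644.14.
Then at r₁ with £210.32/mo: n₂ = −ln(1 − r₁·B/P)/ln(1+r₁) ≈ 14.49 → 15 more payments.
Total paid = 26·£210.32 + £103.89 = £5,572.21; interest = £5,572.21 − £5,065.00 = £507.21.

£507.21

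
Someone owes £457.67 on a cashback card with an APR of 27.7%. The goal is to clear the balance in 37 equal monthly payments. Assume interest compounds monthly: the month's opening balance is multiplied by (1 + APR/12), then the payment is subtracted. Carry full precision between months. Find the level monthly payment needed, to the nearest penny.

Monthly rate r = 27.7%/12 = 2.30833% = 0.0230833.
Level-payment amortization: P = B₀·r / (1 − (1+r)^(−n)) = 457.67·0.0230833 / (1 − 1.02308^(−37)).
Denominator 1 − (1+r)^(−37) = 0.570174044.
P = 10.5645 / 0.570174044 ≈ 18.53.

£18.53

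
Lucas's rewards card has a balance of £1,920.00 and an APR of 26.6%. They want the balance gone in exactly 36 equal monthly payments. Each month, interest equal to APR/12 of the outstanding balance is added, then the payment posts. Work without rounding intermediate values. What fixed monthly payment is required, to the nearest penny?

£77.97

Monthly rate r = 26.6%/12 = 2.21667% = 0.0221667.
Level-payment amortization: P = B₀·r / (1 − (1+r)^(−n)) = 1920.00·0.0221667 / (1 − 1.02217^(−36)).
Denominator 1 − (1+r)^(−36) = 0.545830166.
P = 42.56 / 0.545830166 ≈ 77.97.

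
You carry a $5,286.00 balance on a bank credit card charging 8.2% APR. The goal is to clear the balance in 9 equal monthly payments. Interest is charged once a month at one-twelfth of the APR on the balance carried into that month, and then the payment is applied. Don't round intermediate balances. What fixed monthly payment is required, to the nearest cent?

Monthly rate r = 8.2%/12 = 0.683333% = 0.00683333.
Level-payment amortization: P = B₀·r / (1 − (1+r)^(−n)) = 5286.00·0.00683333 / (1 − 1.00683^(−9)).
Denominator 1 − (1+r)^(−9) = 0.0594503376.
P = 36.121 / 0.0594503376 ≈ 607.58.

$607.58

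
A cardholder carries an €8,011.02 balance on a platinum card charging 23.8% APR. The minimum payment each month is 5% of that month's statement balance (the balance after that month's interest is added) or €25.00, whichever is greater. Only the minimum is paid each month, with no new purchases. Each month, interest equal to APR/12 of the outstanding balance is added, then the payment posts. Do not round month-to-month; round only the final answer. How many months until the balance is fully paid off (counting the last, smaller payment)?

114 months

Monthly rate r = 23.8%/12 = 1.98333% = 0.0198333.
While 5% of the post-interest balance exceeds €25.00, each month B ← (B·(1+r))·(1 − 0.05), i.e. B shrinks by the factor (1+r)·0.95 = 0.96884.
This holds for months 1–89. Entering month 90 the balance is €478.84; 5% of the post-interest balance is now below €25.00, so the flat €25.00 minimum applies from here.
From month 90 a fixed €25.00 at rate r clears €478.84 in 25 more payments. Total: 89 + 25 = 114 months.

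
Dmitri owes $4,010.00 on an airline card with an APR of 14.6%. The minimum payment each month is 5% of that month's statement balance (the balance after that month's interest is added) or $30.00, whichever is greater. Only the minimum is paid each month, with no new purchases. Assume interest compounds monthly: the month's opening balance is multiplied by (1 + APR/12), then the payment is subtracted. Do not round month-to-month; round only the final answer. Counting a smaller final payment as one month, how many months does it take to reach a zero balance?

72 months

Monthly rate r = 14.6%/12 = 1.21667% = 0.0121667.
While 5% of the post-interest balance exceeds $30.00, each month B ← (B·(1+r))·(1 − 0.05), i.e. B shrinks by the factor (1+r)·0.95 = 0.96156.
This holds for months 1–49. Entering month 50 the balance is $587.42; 5% of the post-interest balance is now below $30.00, so the flat $30.00 minimum applies from here.
From month 50 a fixed $30.00 at rate r clears $587.42 in 23 more payments. Total: 49 + 23 = 72 months.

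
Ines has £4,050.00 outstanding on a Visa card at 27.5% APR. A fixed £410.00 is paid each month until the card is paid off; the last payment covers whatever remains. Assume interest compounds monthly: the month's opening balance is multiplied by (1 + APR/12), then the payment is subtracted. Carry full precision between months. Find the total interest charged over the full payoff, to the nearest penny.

£595.40

Monthly rate r = 27.5%/12 = 2.29167% = 0.0229167.
Payoff takes n = ⌈−ln(1 − rB₀/P)/ln(1+r)⌉ = ⌈11.328⌉ = 12 payments; the last is £135.40.
Total paid = 11·£410.00 + £135.40 = £4,645.40.
Total interest = total paid − principal = £4,645.40 − £4,050.00 = £595.40.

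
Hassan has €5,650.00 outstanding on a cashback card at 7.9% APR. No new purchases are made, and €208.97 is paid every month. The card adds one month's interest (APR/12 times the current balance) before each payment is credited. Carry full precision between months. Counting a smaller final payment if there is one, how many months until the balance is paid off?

30 months

Monthly rate r = 7.9%/12 = 0.658333% = 0.00658333.
Recurrence: B ← B·(1+r) − €208.97.
Month 1: interest €37.20; balance after payment €5,478.23.
Month 2: interest €36.06; balance after payment €5,305.32.
Closed form: n = −ln(1 − rB₀/P)/ln(1+r) = −ln(0.822)/ln(1.00658) ≈ 29.872, so the balance reaches zero during payment 30.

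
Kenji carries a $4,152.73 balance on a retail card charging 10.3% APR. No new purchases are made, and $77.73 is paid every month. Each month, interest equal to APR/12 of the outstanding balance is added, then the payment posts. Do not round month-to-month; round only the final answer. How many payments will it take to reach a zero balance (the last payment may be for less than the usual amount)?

Monthly rate r = 10.3%/12 = 0.858333% = 0.00858333.
Recurrence: B ← B·(1+r) − $77.73.
Month 1: interest $35.64; balance after payment $4,110.64.
Month 2: interest $35.28; balance after payment $4,068.20.
Closed form: n = −ln(1 − rB₀/P)/ln(1+r) = −ln(0.54143)/ln(1.00858) ≈ 71.786, so the balance reaches zero during payment 72.

72 months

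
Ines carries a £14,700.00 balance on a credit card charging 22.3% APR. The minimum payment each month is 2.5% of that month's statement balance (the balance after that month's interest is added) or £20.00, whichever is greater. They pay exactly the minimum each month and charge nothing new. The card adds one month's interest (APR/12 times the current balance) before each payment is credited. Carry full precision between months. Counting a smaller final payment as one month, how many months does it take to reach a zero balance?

496 months

Monthly rate r = 22.3%/12 = 1.85833% = 0.0185833.
While 2.5% of the post-interest balance exceeds £20.00, each month B ← (B·(1+r))·(1 − 0.025), i.e. B shrinks by the factor (1+r)·0.975 = 0.99312.
This holds for months 1–425. Entering month 426 the balance is £781.30; 2.5% of the post-interest balance is now below £20.00, so the flat £20.00 minimum applies from here.
From month 426 a fixed £20.00 at rate r clears £781.30 in 71 more payments. Total: 425 + 71 = 496 months.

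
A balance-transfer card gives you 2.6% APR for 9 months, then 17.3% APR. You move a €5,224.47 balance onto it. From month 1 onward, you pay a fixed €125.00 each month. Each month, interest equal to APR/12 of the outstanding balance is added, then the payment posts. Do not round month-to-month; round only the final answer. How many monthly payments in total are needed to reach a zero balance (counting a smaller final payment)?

56 payments

Promo months 1–9 at r₀ = 2.6%/12 = 0.00216667; months 10+ at r₁ = 17.3%/12 = 0.0144167.
After month 9: iterate B ← B·(1+r₀) − €125.00 for 9 months → €4,192.44.
Then at r₁ with €125.00/mo: n₂ = −ln(1 − r₁·B/P)/ln(1+r₁) ≈ 46.16 → 47 more payments.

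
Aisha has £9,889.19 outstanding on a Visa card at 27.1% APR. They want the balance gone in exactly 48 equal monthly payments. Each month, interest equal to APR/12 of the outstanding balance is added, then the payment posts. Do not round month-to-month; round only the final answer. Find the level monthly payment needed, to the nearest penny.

Monthly rate r = 27.1%/12 = 2.25833% = 0.0225833.
Level-payment amortization: P = B₀·r / (1 − (1+r)^(−n)) = 9889.19·0.0225833 / (1 − 1.02258^(−48)).
Denominator 1 − (1+r)^(−48) = 0.657656633.
P = 223.331 / 0.657656633 ≈ 339.59.

£339.59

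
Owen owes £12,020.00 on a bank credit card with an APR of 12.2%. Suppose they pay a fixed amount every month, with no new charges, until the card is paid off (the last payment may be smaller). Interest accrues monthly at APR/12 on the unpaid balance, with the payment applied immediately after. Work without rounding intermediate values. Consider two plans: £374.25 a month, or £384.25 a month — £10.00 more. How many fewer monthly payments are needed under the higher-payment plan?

Monthly rate r = 12.2%/12 = 1.01667% = 0.0101667.
At £374.25/mo: n = ⌈−ln(1 − rB₀/P)/ln(1+r)⌉ = 40 payments (last £30.17); total interest = total paid − £12,020.00 = £2,605.92.
At £384.25/mo: 38 payments (last £323.28); total interest £2,520.53.
Payments saved = 40 − 38 = 2.

2 fewer payments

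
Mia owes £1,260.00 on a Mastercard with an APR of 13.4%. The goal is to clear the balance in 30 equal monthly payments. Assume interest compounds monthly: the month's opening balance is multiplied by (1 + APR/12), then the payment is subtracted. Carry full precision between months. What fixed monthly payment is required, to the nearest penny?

Monthly rate r = 13.4%/12 = 1.11667% = 0.0111667.
Level-payment amortization: P = B₀·r / (1 − (1+r)^(−n)) = 1260.00·0.0111667 / (1 − 1.01117^(−30)).
Denominator 1 − (1+r)^(−30) = 0.283332578.
P = 14.07 / 0.283332578 ≈ 49.66.

£49.66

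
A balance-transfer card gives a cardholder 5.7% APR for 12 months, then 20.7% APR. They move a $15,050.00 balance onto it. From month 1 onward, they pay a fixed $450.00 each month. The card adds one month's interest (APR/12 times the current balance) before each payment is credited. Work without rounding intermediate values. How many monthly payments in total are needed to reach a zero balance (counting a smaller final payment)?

Promo months 1–12 at r₀ = 5.7%/12 = 0.00475; months 13+ at r₁ = 20.7%/12 = 0.01725.
After month 12: iterate B ← B·(1+r₀) − $450.00 for 12 months → $10,387.29.
Then at r₁ with $450.00/mo: n₂ = −ln(1 − r₁·B/P)/ln(1+r₁) ≈ 29.69 → 30 more payments.

42 months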